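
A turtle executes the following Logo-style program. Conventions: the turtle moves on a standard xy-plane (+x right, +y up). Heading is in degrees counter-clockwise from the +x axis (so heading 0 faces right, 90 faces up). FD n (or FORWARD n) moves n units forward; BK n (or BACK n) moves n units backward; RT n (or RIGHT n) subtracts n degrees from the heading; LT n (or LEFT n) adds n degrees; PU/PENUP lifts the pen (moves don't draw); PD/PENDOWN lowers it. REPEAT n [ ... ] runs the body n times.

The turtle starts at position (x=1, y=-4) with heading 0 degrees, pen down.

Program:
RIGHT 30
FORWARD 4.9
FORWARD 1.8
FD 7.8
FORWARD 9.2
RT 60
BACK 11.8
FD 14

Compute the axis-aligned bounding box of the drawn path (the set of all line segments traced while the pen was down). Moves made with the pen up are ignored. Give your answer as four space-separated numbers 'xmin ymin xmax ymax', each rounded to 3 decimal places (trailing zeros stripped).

Answer: 1 -18.05 21.525 -4

Derivation:
Executing turtle program step by step:
Start: pos=(1,-4), heading=0, pen down
RT 30: heading 0 -> 330
FD 4.9: (1,-4) -> (5.244,-6.45) [heading=330, draw]
FD 1.8: (5.244,-6.45) -> (6.802,-7.35) [heading=330, draw]
FD 7.8: (6.802,-7.35) -> (13.557,-11.25) [heading=330, draw]
FD 9.2: (13.557,-11.25) -> (21.525,-15.85) [heading=330, draw]
RT 60: heading 330 -> 270
BK 11.8: (21.525,-15.85) -> (21.525,-4.05) [heading=270, draw]
FD 14: (21.525,-4.05) -> (21.525,-18.05) [heading=270, draw]
Final: pos=(21.525,-18.05), heading=270, 6 segment(s) drawn

Segment endpoints: x in {1, 5.244, 6.802, 13.557, 21.525}, y in {-18.05, -15.85, -11.25, -7.35, -6.45, -4.05, -4}
xmin=1, ymin=-18.05, xmax=21.525, ymax=-4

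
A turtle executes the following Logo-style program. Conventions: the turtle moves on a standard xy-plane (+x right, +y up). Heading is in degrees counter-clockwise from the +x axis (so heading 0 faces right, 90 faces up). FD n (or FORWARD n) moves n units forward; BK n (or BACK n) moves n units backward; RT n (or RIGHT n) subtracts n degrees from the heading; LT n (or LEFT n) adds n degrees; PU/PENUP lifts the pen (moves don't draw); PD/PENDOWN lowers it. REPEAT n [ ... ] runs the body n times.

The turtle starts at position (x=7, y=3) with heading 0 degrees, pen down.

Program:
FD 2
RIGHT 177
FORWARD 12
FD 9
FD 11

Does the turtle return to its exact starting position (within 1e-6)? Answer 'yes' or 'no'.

Answer: no

Derivation:
Executing turtle program step by step:
Start: pos=(7,3), heading=0, pen down
FD 2: (7,3) -> (9,3) [heading=0, draw]
RT 177: heading 0 -> 183
FD 12: (9,3) -> (-2.984,2.372) [heading=183, draw]
FD 9: (-2.984,2.372) -> (-11.971,1.901) [heading=183, draw]
FD 11: (-11.971,1.901) -> (-22.956,1.325) [heading=183, draw]
Final: pos=(-22.956,1.325), heading=183, 4 segment(s) drawn

Start position: (7, 3)
Final position: (-22.956, 1.325)
Distance = 30.003; >= 1e-6 -> NOT closed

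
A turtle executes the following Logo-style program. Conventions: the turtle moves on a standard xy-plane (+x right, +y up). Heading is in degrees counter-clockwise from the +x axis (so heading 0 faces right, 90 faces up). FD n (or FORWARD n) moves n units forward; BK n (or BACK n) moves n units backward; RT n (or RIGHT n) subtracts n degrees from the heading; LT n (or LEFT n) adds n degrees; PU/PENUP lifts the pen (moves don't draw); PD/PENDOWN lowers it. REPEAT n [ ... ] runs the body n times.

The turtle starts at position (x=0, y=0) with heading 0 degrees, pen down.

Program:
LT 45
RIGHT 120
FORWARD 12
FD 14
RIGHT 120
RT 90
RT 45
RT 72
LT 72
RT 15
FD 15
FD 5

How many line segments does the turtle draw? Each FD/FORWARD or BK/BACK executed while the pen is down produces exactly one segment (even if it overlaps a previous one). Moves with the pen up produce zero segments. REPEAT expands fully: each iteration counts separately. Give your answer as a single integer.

Answer: 4

Derivation:
Executing turtle program step by step:
Start: pos=(0,0), heading=0, pen down
LT 45: heading 0 -> 45
RT 120: heading 45 -> 285
FD 12: (0,0) -> (3.106,-11.591) [heading=285, draw]
FD 14: (3.106,-11.591) -> (6.729,-25.114) [heading=285, draw]
RT 120: heading 285 -> 165
RT 90: heading 165 -> 75
RT 45: heading 75 -> 30
RT 72: heading 30 -> 318
LT 72: heading 318 -> 30
RT 15: heading 30 -> 15
FD 15: (6.729,-25.114) -> (21.218,-21.232) [heading=15, draw]
FD 5: (21.218,-21.232) -> (26.048,-19.938) [heading=15, draw]
Final: pos=(26.048,-19.938), heading=15, 4 segment(s) drawn
Segments drawn: 4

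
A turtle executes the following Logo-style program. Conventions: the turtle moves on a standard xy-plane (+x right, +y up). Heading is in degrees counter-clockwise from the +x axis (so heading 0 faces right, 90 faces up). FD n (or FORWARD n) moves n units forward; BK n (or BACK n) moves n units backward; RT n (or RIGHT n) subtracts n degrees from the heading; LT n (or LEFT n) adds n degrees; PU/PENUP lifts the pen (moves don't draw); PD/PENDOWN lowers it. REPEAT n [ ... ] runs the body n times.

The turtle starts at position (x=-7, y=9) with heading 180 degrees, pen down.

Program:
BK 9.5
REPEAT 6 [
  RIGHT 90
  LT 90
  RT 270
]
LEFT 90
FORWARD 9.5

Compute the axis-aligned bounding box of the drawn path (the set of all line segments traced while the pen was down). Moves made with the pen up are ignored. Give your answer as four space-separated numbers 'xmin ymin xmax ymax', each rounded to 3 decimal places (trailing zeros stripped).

Executing turtle program step by step:
Start: pos=(-7,9), heading=180, pen down
BK 9.5: (-7,9) -> (2.5,9) [heading=180, draw]
REPEAT 6 [
  -- iteration 1/6 --
  RT 90: heading 180 -> 90
  LT 90: heading 90 -> 180
  RT 270: heading 180 -> 270
  -- iteration 2/6 --
  RT 90: heading 270 -> 180
  LT 90: heading 180 -> 270
  RT 270: heading 270 -> 0
  -- iteration 3/6 --
  RT 90: heading 0 -> 270
  LT 90: heading 270 -> 0
  RT 270: heading 0 -> 90
  -- iteration 4/6 --
  RT 90: heading 90 -> 0
  LT 90: heading 0 -> 90
  RT 270: heading 90 -> 180
  -- iteration 5/6 --
  RT 90: heading 180 -> 90
  LT 90: heading 90 -> 180
  RT 270: heading 180 -> 270
  -- iteration 6/6 --
  RT 90: heading 270 -> 180
  LT 90: heading 180 -> 270
  RT 270: heading 270 -> 0
]
LT 90: heading 0 -> 90
FD 9.5: (2.5,9) -> (2.5,18.5) [heading=90, draw]
Final: pos=(2.5,18.5), heading=90, 2 segment(s) drawn

Segment endpoints: x in {-7, 2.5, 2.5}, y in {9, 9, 18.5}
xmin=-7, ymin=9, xmax=2.5, ymax=18.5

Answer: -7 9 2.5 18.5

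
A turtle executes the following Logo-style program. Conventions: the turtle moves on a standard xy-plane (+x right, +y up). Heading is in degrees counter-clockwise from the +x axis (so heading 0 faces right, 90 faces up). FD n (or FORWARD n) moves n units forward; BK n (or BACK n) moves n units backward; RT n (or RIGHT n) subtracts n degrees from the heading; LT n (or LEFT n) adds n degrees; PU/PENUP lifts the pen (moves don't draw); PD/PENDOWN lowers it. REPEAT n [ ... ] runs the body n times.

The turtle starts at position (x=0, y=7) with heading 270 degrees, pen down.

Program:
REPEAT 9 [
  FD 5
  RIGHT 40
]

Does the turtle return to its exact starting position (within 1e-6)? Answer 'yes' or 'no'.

Answer: yes

Derivation:
Executing turtle program step by step:
Start: pos=(0,7), heading=270, pen down
REPEAT 9 [
  -- iteration 1/9 --
  FD 5: (0,7) -> (0,2) [heading=270, draw]
  RT 40: heading 270 -> 230
  -- iteration 2/9 --
  FD 5: (0,2) -> (-3.214,-1.83) [heading=230, draw]
  RT 40: heading 230 -> 190
  -- iteration 3/9 --
  FD 5: (-3.214,-1.83) -> (-8.138,-2.698) [heading=190, draw]
  RT 40: heading 190 -> 150
  -- iteration 4/9 --
  FD 5: (-8.138,-2.698) -> (-12.468,-0.198) [heading=150, draw]
  RT 40: heading 150 -> 110
  -- iteration 5/9 --
  FD 5: (-12.468,-0.198) -> (-14.178,4.5) [heading=110, draw]
  RT 40: heading 110 -> 70
  -- iteration 6/9 --
  FD 5: (-14.178,4.5) -> (-12.468,9.198) [heading=70, draw]
  RT 40: heading 70 -> 30
  -- iteration 7/9 --
  FD 5: (-12.468,9.198) -> (-8.138,11.698) [heading=30, draw]
  RT 40: heading 30 -> 350
  -- iteration 8/9 --
  FD 5: (-8.138,11.698) -> (-3.214,10.83) [heading=350, draw]
  RT 40: heading 350 -> 310
  -- iteration 9/9 --
  FD 5: (-3.214,10.83) -> (0,7) [heading=310, draw]
  RT 40: heading 310 -> 270
]
Final: pos=(0,7), heading=270, 9 segment(s) drawn

Start position: (0, 7)
Final position: (0, 7)
Distance = 0; < 1e-6 -> CLOSED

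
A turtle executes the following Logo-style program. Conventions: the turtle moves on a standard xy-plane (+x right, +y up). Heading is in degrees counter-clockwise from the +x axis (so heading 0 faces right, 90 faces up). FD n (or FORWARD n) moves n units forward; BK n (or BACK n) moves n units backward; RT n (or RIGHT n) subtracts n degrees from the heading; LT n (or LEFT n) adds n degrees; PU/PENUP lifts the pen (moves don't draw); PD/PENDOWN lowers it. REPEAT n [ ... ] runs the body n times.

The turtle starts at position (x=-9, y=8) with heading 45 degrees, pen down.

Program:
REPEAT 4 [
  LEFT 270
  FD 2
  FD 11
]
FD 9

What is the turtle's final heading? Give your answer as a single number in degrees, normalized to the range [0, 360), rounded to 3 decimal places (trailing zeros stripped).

Executing turtle program step by step:
Start: pos=(-9,8), heading=45, pen down
REPEAT 4 [
  -- iteration 1/4 --
  LT 270: heading 45 -> 315
  FD 2: (-9,8) -> (-7.586,6.586) [heading=315, draw]
  FD 11: (-7.586,6.586) -> (0.192,-1.192) [heading=315, draw]
  -- iteration 2/4 --
  LT 270: heading 315 -> 225
  FD 2: (0.192,-1.192) -> (-1.222,-2.607) [heading=225, draw]
  FD 11: (-1.222,-2.607) -> (-9,-10.385) [heading=225, draw]
  -- iteration 3/4 --
  LT 270: heading 225 -> 135
  FD 2: (-9,-10.385) -> (-10.414,-8.971) [heading=135, draw]
  FD 11: (-10.414,-8.971) -> (-18.192,-1.192) [heading=135, draw]
  -- iteration 4/4 --
  LT 270: heading 135 -> 45
  FD 2: (-18.192,-1.192) -> (-16.778,0.222) [heading=45, draw]
  FD 11: (-16.778,0.222) -> (-9,8) [heading=45, draw]
]
FD 9: (-9,8) -> (-2.636,14.364) [heading=45, draw]
Final: pos=(-2.636,14.364), heading=45, 9 segment(s) drawn

Answer: 45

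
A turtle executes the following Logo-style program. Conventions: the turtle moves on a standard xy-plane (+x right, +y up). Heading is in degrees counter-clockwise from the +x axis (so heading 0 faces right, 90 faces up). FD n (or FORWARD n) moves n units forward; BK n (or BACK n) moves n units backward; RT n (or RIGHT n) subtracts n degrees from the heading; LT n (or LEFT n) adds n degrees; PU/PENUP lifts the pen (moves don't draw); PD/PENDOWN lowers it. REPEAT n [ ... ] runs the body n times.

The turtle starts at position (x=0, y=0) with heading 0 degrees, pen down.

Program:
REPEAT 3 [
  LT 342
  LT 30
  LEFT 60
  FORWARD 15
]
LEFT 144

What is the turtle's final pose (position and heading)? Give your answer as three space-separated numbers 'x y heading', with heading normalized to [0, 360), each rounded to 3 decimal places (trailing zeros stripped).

Executing turtle program step by step:
Start: pos=(0,0), heading=0, pen down
REPEAT 3 [
  -- iteration 1/3 --
  LT 342: heading 0 -> 342
  LT 30: heading 342 -> 12
  LT 60: heading 12 -> 72
  FD 15: (0,0) -> (4.635,14.266) [heading=72, draw]
  -- iteration 2/3 --
  LT 342: heading 72 -> 54
  LT 30: heading 54 -> 84
  LT 60: heading 84 -> 144
  FD 15: (4.635,14.266) -> (-7.5,23.083) [heading=144, draw]
  -- iteration 3/3 --
  LT 342: heading 144 -> 126
  LT 30: heading 126 -> 156
  LT 60: heading 156 -> 216
  FD 15: (-7.5,23.083) -> (-19.635,14.266) [heading=216, draw]
]
LT 144: heading 216 -> 0
Final: pos=(-19.635,14.266), heading=0, 3 segment(s) drawn

Answer: -19.635 14.266 0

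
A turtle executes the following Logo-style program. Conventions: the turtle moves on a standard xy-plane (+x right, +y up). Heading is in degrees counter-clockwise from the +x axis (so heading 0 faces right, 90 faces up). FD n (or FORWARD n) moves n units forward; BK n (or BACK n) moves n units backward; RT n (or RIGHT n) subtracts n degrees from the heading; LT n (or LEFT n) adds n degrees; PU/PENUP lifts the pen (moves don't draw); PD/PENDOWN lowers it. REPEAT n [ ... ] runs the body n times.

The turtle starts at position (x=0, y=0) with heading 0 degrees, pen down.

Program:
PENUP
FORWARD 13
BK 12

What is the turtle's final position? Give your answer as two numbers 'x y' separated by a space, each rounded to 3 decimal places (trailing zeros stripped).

Answer: 1 0

Derivation:
Executing turtle program step by step:
Start: pos=(0,0), heading=0, pen down
PU: pen up
FD 13: (0,0) -> (13,0) [heading=0, move]
BK 12: (13,0) -> (1,0) [heading=0, move]
Final: pos=(1,0), heading=0, 0 segment(s) drawn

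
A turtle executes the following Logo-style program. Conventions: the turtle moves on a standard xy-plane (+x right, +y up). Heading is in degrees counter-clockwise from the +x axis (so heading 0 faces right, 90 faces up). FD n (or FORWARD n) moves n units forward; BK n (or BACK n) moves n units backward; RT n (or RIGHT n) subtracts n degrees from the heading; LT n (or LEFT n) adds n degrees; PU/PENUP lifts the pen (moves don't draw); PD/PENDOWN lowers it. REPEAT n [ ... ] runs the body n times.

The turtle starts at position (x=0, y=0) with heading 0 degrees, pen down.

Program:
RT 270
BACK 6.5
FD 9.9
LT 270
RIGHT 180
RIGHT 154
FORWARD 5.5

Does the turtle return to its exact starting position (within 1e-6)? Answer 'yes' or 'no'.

Answer: no

Derivation:
Executing turtle program step by step:
Start: pos=(0,0), heading=0, pen down
RT 270: heading 0 -> 90
BK 6.5: (0,0) -> (0,-6.5) [heading=90, draw]
FD 9.9: (0,-6.5) -> (0,3.4) [heading=90, draw]
LT 270: heading 90 -> 0
RT 180: heading 0 -> 180
RT 154: heading 180 -> 26
FD 5.5: (0,3.4) -> (4.943,5.811) [heading=26, draw]
Final: pos=(4.943,5.811), heading=26, 3 segment(s) drawn

Start position: (0, 0)
Final position: (4.943, 5.811)
Distance = 7.629; >= 1e-6 -> NOT closed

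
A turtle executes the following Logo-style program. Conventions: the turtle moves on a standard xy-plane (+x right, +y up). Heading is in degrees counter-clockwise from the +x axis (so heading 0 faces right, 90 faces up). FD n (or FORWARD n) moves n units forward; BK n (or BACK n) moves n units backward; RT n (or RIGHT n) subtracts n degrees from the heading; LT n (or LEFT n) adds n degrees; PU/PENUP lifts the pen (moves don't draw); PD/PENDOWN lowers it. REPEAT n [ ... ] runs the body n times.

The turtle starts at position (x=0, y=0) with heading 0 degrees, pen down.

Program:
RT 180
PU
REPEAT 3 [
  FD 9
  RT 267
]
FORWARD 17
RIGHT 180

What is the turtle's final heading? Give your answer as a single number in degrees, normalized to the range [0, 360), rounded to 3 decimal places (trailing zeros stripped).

Answer: 279

Derivation:
Executing turtle program step by step:
Start: pos=(0,0), heading=0, pen down
RT 180: heading 0 -> 180
PU: pen up
REPEAT 3 [
  -- iteration 1/3 --
  FD 9: (0,0) -> (-9,0) [heading=180, move]
  RT 267: heading 180 -> 273
  -- iteration 2/3 --
  FD 9: (-9,0) -> (-8.529,-8.988) [heading=273, move]
  RT 267: heading 273 -> 6
  -- iteration 3/3 --
  FD 9: (-8.529,-8.988) -> (0.422,-8.047) [heading=6, move]
  RT 267: heading 6 -> 99
]
FD 17: (0.422,-8.047) -> (-2.238,8.744) [heading=99, move]
RT 180: heading 99 -> 279
Final: pos=(-2.238,8.744), heading=279, 0 segment(s) drawn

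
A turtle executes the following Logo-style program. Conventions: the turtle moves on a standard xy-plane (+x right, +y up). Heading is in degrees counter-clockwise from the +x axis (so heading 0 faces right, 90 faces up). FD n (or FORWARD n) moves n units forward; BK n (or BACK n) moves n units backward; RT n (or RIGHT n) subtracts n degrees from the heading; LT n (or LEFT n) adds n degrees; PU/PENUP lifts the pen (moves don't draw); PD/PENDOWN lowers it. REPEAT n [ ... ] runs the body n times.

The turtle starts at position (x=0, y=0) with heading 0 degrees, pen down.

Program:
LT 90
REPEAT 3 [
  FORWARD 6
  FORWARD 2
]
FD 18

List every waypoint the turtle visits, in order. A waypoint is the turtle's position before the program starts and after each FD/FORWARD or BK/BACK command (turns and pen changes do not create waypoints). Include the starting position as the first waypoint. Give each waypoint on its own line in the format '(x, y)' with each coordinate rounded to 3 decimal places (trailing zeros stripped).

Executing turtle program step by step:
Start: pos=(0,0), heading=0, pen down
LT 90: heading 0 -> 90
REPEAT 3 [
  -- iteration 1/3 --
  FD 6: (0,0) -> (0,6) [heading=90, draw]
  FD 2: (0,6) -> (0,8) [heading=90, draw]
  -- iteration 2/3 --
  FD 6: (0,8) -> (0,14) [heading=90, draw]
  FD 2: (0,14) -> (0,16) [heading=90, draw]
  -- iteration 3/3 --
  FD 6: (0,16) -> (0,22) [heading=90, draw]
  FD 2: (0,22) -> (0,24) [heading=90, draw]
]
FD 18: (0,24) -> (0,42) [heading=90, draw]
Final: pos=(0,42), heading=90, 7 segment(s) drawn
Waypoints (8 total):
(0, 0)
(0, 6)
(0, 8)
(0, 14)
(0, 16)
(0, 22)
(0, 24)
(0, 42)

Answer: (0, 0)
(0, 6)
(0, 8)
(0, 14)
(0, 16)
(0, 22)
(0, 24)
(0, 42)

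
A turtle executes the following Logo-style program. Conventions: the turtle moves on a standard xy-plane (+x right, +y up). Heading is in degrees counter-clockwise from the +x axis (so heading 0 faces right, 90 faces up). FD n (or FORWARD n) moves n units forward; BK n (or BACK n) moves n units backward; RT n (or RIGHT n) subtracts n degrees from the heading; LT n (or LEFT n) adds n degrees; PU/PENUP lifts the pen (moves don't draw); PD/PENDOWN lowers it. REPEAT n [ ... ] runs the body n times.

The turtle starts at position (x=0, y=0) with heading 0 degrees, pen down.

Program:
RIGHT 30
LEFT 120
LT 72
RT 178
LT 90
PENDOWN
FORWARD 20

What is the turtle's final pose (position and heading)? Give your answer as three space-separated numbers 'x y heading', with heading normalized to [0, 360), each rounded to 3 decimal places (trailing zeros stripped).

Answer: 5.513 19.225 74

Derivation:
Executing turtle program step by step:
Start: pos=(0,0), heading=0, pen down
RT 30: heading 0 -> 330
LT 120: heading 330 -> 90
LT 72: heading 90 -> 162
RT 178: heading 162 -> 344
LT 90: heading 344 -> 74
PD: pen down
FD 20: (0,0) -> (5.513,19.225) [heading=74, draw]
Final: pos=(5.513,19.225), heading=74, 1 segment(s) drawn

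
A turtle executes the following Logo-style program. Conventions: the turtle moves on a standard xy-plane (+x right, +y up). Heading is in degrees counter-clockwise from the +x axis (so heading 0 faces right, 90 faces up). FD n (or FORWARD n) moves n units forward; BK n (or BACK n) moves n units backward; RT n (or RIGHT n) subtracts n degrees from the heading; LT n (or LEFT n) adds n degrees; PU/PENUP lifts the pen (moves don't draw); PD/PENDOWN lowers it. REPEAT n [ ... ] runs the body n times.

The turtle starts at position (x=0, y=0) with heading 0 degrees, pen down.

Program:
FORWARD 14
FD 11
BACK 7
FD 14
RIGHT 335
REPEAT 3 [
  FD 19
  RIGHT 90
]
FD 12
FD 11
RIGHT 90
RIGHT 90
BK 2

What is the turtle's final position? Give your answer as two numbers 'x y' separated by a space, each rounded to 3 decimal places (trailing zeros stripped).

Executing turtle program step by step:
Start: pos=(0,0), heading=0, pen down
FD 14: (0,0) -> (14,0) [heading=0, draw]
FD 11: (14,0) -> (25,0) [heading=0, draw]
BK 7: (25,0) -> (18,0) [heading=0, draw]
FD 14: (18,0) -> (32,0) [heading=0, draw]
RT 335: heading 0 -> 25
REPEAT 3 [
  -- iteration 1/3 --
  FD 19: (32,0) -> (49.22,8.03) [heading=25, draw]
  RT 90: heading 25 -> 295
  -- iteration 2/3 --
  FD 19: (49.22,8.03) -> (57.25,-9.19) [heading=295, draw]
  RT 90: heading 295 -> 205
  -- iteration 3/3 --
  FD 19: (57.25,-9.19) -> (40.03,-17.22) [heading=205, draw]
  RT 90: heading 205 -> 115
]
FD 12: (40.03,-17.22) -> (34.958,-6.344) [heading=115, draw]
FD 11: (34.958,-6.344) -> (30.31,3.625) [heading=115, draw]
RT 90: heading 115 -> 25
RT 90: heading 25 -> 295
BK 2: (30.31,3.625) -> (29.464,5.438) [heading=295, draw]
Final: pos=(29.464,5.438), heading=295, 10 segment(s) drawn

Answer: 29.464 5.438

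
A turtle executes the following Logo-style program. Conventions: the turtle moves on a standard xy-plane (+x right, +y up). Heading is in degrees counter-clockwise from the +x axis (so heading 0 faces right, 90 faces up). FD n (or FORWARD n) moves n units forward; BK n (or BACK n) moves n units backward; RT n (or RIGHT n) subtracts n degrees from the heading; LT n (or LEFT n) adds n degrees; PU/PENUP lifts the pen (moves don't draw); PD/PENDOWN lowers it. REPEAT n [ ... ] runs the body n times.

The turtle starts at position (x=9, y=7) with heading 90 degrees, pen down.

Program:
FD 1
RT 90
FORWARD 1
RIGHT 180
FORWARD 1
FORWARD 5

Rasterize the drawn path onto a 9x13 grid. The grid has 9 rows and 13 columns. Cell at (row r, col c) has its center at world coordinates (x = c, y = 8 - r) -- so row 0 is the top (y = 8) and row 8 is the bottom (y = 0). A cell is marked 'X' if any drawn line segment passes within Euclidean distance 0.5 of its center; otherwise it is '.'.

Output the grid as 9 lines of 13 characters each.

Answer: ....XXXXXXX..
.........X...
.............
.............
.............
.............
.............
.............
.............

Derivation:
Segment 0: (9,7) -> (9,8)
Segment 1: (9,8) -> (10,8)
Segment 2: (10,8) -> (9,8)
Segment 3: (9,8) -> (4,8)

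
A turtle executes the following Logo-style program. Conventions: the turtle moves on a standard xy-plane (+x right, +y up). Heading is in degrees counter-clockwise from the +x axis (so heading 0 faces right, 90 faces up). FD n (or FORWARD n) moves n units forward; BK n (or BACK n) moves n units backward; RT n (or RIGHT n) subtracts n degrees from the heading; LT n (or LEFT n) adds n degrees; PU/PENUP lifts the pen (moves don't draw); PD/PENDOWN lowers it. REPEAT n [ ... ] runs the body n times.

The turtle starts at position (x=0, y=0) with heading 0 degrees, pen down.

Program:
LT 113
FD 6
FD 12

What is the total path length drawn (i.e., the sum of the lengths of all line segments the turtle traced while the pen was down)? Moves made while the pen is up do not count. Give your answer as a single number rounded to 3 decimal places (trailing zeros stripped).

Executing turtle program step by step:
Start: pos=(0,0), heading=0, pen down
LT 113: heading 0 -> 113
FD 6: (0,0) -> (-2.344,5.523) [heading=113, draw]
FD 12: (-2.344,5.523) -> (-7.033,16.569) [heading=113, draw]
Final: pos=(-7.033,16.569), heading=113, 2 segment(s) drawn

Segment lengths:
  seg 1: (0,0) -> (-2.344,5.523), length = 6
  seg 2: (-2.344,5.523) -> (-7.033,16.569), length = 12
Total = 18

Answer: 18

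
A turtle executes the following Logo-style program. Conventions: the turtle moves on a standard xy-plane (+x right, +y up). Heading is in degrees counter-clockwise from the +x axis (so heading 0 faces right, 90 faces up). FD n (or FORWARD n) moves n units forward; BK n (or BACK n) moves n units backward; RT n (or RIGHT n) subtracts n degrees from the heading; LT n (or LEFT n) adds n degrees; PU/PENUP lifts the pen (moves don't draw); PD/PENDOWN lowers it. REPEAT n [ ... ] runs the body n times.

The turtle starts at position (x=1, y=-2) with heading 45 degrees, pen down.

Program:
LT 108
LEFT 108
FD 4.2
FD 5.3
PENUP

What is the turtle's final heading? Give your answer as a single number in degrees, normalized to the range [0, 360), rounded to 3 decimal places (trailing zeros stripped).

Executing turtle program step by step:
Start: pos=(1,-2), heading=45, pen down
LT 108: heading 45 -> 153
LT 108: heading 153 -> 261
FD 4.2: (1,-2) -> (0.343,-6.148) [heading=261, draw]
FD 5.3: (0.343,-6.148) -> (-0.486,-11.383) [heading=261, draw]
PU: pen up
Final: pos=(-0.486,-11.383), heading=261, 2 segment(s) drawn

Answer: 261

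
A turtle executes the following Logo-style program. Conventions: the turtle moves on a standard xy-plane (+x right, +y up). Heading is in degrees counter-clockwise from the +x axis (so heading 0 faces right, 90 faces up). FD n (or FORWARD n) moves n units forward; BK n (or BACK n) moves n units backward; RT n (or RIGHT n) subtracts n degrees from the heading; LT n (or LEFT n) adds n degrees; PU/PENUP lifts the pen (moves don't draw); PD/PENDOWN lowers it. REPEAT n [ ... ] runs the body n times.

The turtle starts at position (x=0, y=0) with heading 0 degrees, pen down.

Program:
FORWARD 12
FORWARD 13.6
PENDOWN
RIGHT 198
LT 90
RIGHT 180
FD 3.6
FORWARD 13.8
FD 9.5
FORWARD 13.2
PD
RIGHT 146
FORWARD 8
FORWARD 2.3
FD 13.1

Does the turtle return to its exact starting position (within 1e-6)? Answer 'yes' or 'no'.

Executing turtle program step by step:
Start: pos=(0,0), heading=0, pen down
FD 12: (0,0) -> (12,0) [heading=0, draw]
FD 13.6: (12,0) -> (25.6,0) [heading=0, draw]
PD: pen down
RT 198: heading 0 -> 162
LT 90: heading 162 -> 252
RT 180: heading 252 -> 72
FD 3.6: (25.6,0) -> (26.712,3.424) [heading=72, draw]
FD 13.8: (26.712,3.424) -> (30.977,16.548) [heading=72, draw]
FD 9.5: (30.977,16.548) -> (33.913,25.583) [heading=72, draw]
FD 13.2: (33.913,25.583) -> (37.992,38.137) [heading=72, draw]
PD: pen down
RT 146: heading 72 -> 286
FD 8: (37.992,38.137) -> (40.197,30.447) [heading=286, draw]
FD 2.3: (40.197,30.447) -> (40.831,28.236) [heading=286, draw]
FD 13.1: (40.831,28.236) -> (44.441,15.644) [heading=286, draw]
Final: pos=(44.441,15.644), heading=286, 9 segment(s) drawn

Start position: (0, 0)
Final position: (44.441, 15.644)
Distance = 47.115; >= 1e-6 -> NOT closed

Answer: no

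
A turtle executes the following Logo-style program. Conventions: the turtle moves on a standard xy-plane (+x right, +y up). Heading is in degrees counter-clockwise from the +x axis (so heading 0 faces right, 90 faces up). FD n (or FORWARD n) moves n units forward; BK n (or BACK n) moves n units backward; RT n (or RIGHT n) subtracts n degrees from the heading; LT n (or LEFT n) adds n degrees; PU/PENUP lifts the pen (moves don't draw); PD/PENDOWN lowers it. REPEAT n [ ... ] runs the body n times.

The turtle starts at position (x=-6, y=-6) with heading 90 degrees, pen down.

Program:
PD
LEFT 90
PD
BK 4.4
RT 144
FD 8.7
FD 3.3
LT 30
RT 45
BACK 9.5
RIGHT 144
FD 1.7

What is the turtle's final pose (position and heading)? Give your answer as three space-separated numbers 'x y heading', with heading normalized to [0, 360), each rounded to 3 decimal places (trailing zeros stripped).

Executing turtle program step by step:
Start: pos=(-6,-6), heading=90, pen down
PD: pen down
LT 90: heading 90 -> 180
PD: pen down
BK 4.4: (-6,-6) -> (-1.6,-6) [heading=180, draw]
RT 144: heading 180 -> 36
FD 8.7: (-1.6,-6) -> (5.438,-0.886) [heading=36, draw]
FD 3.3: (5.438,-0.886) -> (8.108,1.053) [heading=36, draw]
LT 30: heading 36 -> 66
RT 45: heading 66 -> 21
BK 9.5: (8.108,1.053) -> (-0.761,-2.351) [heading=21, draw]
RT 144: heading 21 -> 237
FD 1.7: (-0.761,-2.351) -> (-1.687,-3.777) [heading=237, draw]
Final: pos=(-1.687,-3.777), heading=237, 5 segment(s) drawn

Answer: -1.687 -3.777 237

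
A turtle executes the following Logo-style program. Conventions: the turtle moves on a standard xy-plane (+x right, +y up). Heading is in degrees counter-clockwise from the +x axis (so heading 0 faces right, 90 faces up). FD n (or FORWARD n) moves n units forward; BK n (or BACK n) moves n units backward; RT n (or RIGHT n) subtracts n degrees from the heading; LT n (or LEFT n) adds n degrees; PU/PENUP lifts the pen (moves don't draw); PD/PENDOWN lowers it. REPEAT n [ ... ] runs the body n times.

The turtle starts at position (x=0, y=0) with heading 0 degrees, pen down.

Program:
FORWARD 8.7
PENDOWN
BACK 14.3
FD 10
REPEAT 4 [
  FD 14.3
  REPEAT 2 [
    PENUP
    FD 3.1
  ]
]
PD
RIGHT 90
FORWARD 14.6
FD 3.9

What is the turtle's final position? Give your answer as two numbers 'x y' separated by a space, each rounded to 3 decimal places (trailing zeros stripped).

Executing turtle program step by step:
Start: pos=(0,0), heading=0, pen down
FD 8.7: (0,0) -> (8.7,0) [heading=0, draw]
PD: pen down
BK 14.3: (8.7,0) -> (-5.6,0) [heading=0, draw]
FD 10: (-5.6,0) -> (4.4,0) [heading=0, draw]
REPEAT 4 [
  -- iteration 1/4 --
  FD 14.3: (4.4,0) -> (18.7,0) [heading=0, draw]
  REPEAT 2 [
    -- iteration 1/2 --
    PU: pen up
    FD 3.1: (18.7,0) -> (21.8,0) [heading=0, move]
    -- iteration 2/2 --
    PU: pen up
    FD 3.1: (21.8,0) -> (24.9,0) [heading=0, move]
  ]
  -- iteration 2/4 --
  FD 14.3: (24.9,0) -> (39.2,0) [heading=0, move]
  REPEAT 2 [
    -- iteration 1/2 --
    PU: pen up
    FD 3.1: (39.2,0) -> (42.3,0) [heading=0, move]
    -- iteration 2/2 --
    PU: pen up
    FD 3.1: (42.3,0) -> (45.4,0) [heading=0, move]
  ]
  -- iteration 3/4 --
  FD 14.3: (45.4,0) -> (59.7,0) [heading=0, move]
  REPEAT 2 [
    -- iteration 1/2 --
    PU: pen up
    FD 3.1: (59.7,0) -> (62.8,0) [heading=0, move]
    -- iteration 2/2 --
    PU: pen up
    FD 3.1: (62.8,0) -> (65.9,0) [heading=0, move]
  ]
  -- iteration 4/4 --
  FD 14.3: (65.9,0) -> (80.2,0) [heading=0, move]
  REPEAT 2 [
    -- iteration 1/2 --
    PU: pen up
    FD 3.1: (80.2,0) -> (83.3,0) [heading=0, move]
    -- iteration 2/2 --
    PU: pen up
    FD 3.1: (83.3,0) -> (86.4,0) [heading=0, move]
  ]
]
PD: pen down
RT 90: heading 0 -> 270
FD 14.6: (86.4,0) -> (86.4,-14.6) [heading=270, draw]
FD 3.9: (86.4,-14.6) -> (86.4,-18.5) [heading=270, draw]
Final: pos=(86.4,-18.5), heading=270, 6 segment(s) drawn

Answer: 86.4 -18.5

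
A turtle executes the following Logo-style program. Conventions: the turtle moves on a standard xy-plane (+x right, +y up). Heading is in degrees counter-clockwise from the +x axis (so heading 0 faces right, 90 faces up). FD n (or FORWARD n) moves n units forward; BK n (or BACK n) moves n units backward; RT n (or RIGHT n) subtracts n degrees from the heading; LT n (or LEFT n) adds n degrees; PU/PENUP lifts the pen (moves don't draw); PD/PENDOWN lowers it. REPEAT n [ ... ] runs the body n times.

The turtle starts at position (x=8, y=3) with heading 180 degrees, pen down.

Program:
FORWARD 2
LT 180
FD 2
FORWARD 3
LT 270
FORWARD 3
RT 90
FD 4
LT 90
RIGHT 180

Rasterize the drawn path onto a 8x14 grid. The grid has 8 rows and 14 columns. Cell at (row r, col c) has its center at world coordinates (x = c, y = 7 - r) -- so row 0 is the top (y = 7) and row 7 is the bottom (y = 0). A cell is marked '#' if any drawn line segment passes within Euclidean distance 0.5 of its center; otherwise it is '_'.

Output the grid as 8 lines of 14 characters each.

Segment 0: (8,3) -> (6,3)
Segment 1: (6,3) -> (8,3)
Segment 2: (8,3) -> (11,3)
Segment 3: (11,3) -> (11,-0)
Segment 4: (11,-0) -> (7,0)

Answer: ______________
______________
______________
______________
______######__
___________#__
___________#__
_______#####__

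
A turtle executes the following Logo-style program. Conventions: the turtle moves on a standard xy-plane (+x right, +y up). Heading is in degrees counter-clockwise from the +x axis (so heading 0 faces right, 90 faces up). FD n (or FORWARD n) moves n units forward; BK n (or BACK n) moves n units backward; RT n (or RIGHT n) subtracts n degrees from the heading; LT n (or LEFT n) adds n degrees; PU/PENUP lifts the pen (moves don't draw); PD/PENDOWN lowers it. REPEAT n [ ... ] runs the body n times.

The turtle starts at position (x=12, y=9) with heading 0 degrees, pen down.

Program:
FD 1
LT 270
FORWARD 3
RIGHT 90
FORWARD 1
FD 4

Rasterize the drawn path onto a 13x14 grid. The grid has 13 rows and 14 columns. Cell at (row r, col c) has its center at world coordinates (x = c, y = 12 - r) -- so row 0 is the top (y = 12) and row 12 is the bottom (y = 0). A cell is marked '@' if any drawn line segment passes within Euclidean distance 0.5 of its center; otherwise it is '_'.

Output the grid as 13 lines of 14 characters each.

Answer: ______________
______________
______________
____________@@
_____________@
_____________@
________@@@@@@
______________
______________
______________
______________
______________
______________

Derivation:
Segment 0: (12,9) -> (13,9)
Segment 1: (13,9) -> (13,6)
Segment 2: (13,6) -> (12,6)
Segment 3: (12,6) -> (8,6)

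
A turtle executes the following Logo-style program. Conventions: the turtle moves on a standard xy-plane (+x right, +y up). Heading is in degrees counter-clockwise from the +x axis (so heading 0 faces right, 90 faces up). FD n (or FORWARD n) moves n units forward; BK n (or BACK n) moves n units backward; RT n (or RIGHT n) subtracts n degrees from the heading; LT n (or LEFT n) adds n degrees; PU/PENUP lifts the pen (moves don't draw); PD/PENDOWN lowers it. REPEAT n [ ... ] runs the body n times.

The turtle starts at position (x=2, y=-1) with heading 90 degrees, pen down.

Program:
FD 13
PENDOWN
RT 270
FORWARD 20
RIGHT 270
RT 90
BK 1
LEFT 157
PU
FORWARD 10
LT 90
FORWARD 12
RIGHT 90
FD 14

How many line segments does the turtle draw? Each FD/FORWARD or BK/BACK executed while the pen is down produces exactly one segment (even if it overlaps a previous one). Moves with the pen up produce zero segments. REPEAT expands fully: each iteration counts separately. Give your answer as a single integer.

Executing turtle program step by step:
Start: pos=(2,-1), heading=90, pen down
FD 13: (2,-1) -> (2,12) [heading=90, draw]
PD: pen down
RT 270: heading 90 -> 180
FD 20: (2,12) -> (-18,12) [heading=180, draw]
RT 270: heading 180 -> 270
RT 90: heading 270 -> 180
BK 1: (-18,12) -> (-17,12) [heading=180, draw]
LT 157: heading 180 -> 337
PU: pen up
FD 10: (-17,12) -> (-7.795,8.093) [heading=337, move]
LT 90: heading 337 -> 67
FD 12: (-7.795,8.093) -> (-3.106,19.139) [heading=67, move]
RT 90: heading 67 -> 337
FD 14: (-3.106,19.139) -> (9.781,13.669) [heading=337, move]
Final: pos=(9.781,13.669), heading=337, 3 segment(s) drawn
Segments drawn: 3

Answer: 3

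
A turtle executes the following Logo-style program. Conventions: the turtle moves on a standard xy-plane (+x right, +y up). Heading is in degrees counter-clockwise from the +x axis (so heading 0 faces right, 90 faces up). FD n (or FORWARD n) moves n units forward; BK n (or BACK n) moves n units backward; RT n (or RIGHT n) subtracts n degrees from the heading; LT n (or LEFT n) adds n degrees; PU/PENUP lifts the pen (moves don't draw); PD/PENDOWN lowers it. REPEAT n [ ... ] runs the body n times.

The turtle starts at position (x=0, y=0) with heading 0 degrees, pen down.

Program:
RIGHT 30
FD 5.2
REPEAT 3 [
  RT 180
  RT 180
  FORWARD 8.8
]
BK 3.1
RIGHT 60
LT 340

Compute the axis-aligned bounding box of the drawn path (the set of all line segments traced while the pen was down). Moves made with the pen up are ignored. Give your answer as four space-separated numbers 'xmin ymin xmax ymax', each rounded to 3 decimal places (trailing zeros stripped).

Executing turtle program step by step:
Start: pos=(0,0), heading=0, pen down
RT 30: heading 0 -> 330
FD 5.2: (0,0) -> (4.503,-2.6) [heading=330, draw]
REPEAT 3 [
  -- iteration 1/3 --
  RT 180: heading 330 -> 150
  RT 180: heading 150 -> 330
  FD 8.8: (4.503,-2.6) -> (12.124,-7) [heading=330, draw]
  -- iteration 2/3 --
  RT 180: heading 330 -> 150
  RT 180: heading 150 -> 330
  FD 8.8: (12.124,-7) -> (19.745,-11.4) [heading=330, draw]
  -- iteration 3/3 --
  RT 180: heading 330 -> 150
  RT 180: heading 150 -> 330
  FD 8.8: (19.745,-11.4) -> (27.366,-15.8) [heading=330, draw]
]
BK 3.1: (27.366,-15.8) -> (24.682,-14.25) [heading=330, draw]
RT 60: heading 330 -> 270
LT 340: heading 270 -> 250
Final: pos=(24.682,-14.25), heading=250, 5 segment(s) drawn

Segment endpoints: x in {0, 4.503, 12.124, 19.745, 24.682, 27.366}, y in {-15.8, -14.25, -11.4, -7, -2.6, 0}
xmin=0, ymin=-15.8, xmax=27.366, ymax=0

Answer: 0 -15.8 27.366 0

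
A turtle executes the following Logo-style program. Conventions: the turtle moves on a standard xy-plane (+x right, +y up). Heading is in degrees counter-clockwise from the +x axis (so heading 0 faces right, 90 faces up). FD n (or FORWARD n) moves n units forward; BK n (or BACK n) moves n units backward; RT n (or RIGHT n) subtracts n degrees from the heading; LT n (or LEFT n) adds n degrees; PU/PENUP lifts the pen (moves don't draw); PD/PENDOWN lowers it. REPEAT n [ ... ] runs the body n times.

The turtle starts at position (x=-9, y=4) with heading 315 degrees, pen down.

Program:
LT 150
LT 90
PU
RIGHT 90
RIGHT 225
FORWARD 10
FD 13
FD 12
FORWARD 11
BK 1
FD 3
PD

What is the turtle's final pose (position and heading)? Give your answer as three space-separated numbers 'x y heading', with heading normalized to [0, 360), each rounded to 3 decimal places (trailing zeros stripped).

Executing turtle program step by step:
Start: pos=(-9,4), heading=315, pen down
LT 150: heading 315 -> 105
LT 90: heading 105 -> 195
PU: pen up
RT 90: heading 195 -> 105
RT 225: heading 105 -> 240
FD 10: (-9,4) -> (-14,-4.66) [heading=240, move]
FD 13: (-14,-4.66) -> (-20.5,-15.919) [heading=240, move]
FD 12: (-20.5,-15.919) -> (-26.5,-26.311) [heading=240, move]
FD 11: (-26.5,-26.311) -> (-32,-35.837) [heading=240, move]
BK 1: (-32,-35.837) -> (-31.5,-34.971) [heading=240, move]
FD 3: (-31.5,-34.971) -> (-33,-37.569) [heading=240, move]
PD: pen down
Final: pos=(-33,-37.569), heading=240, 0 segment(s) drawn

Answer: -33 -37.569 240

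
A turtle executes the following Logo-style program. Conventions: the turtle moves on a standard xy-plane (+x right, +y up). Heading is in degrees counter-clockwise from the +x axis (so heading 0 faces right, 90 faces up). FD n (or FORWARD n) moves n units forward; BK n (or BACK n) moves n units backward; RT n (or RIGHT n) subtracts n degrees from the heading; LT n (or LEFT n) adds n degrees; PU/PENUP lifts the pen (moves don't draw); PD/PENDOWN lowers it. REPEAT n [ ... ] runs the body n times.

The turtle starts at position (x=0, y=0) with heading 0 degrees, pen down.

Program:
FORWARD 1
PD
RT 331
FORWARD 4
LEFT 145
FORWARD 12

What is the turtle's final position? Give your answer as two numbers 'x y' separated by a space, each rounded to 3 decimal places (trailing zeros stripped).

Answer: -7.436 3.194

Derivation:
Executing turtle program step by step:
Start: pos=(0,0), heading=0, pen down
FD 1: (0,0) -> (1,0) [heading=0, draw]
PD: pen down
RT 331: heading 0 -> 29
FD 4: (1,0) -> (4.498,1.939) [heading=29, draw]
LT 145: heading 29 -> 174
FD 12: (4.498,1.939) -> (-7.436,3.194) [heading=174, draw]
Final: pos=(-7.436,3.194), heading=174, 3 segment(s) drawn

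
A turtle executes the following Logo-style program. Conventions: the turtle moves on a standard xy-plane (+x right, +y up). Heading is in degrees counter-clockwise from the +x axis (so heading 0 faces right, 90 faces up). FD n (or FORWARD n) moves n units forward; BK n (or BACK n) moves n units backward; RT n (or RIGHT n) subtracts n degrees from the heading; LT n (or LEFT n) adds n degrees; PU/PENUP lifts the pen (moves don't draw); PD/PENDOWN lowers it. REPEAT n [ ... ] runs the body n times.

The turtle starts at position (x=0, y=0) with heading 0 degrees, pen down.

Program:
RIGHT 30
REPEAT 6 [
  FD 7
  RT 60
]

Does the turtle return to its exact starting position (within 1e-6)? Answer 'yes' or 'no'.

Executing turtle program step by step:
Start: pos=(0,0), heading=0, pen down
RT 30: heading 0 -> 330
REPEAT 6 [
  -- iteration 1/6 --
  FD 7: (0,0) -> (6.062,-3.5) [heading=330, draw]
  RT 60: heading 330 -> 270
  -- iteration 2/6 --
  FD 7: (6.062,-3.5) -> (6.062,-10.5) [heading=270, draw]
  RT 60: heading 270 -> 210
  -- iteration 3/6 --
  FD 7: (6.062,-10.5) -> (0,-14) [heading=210, draw]
  RT 60: heading 210 -> 150
  -- iteration 4/6 --
  FD 7: (0,-14) -> (-6.062,-10.5) [heading=150, draw]
  RT 60: heading 150 -> 90
  -- iteration 5/6 --
  FD 7: (-6.062,-10.5) -> (-6.062,-3.5) [heading=90, draw]
  RT 60: heading 90 -> 30
  -- iteration 6/6 --
  FD 7: (-6.062,-3.5) -> (0,0) [heading=30, draw]
  RT 60: heading 30 -> 330
]
Final: pos=(0,0), heading=330, 6 segment(s) drawn

Start position: (0, 0)
Final position: (0, 0)
Distance = 0; < 1e-6 -> CLOSED

Answer: yes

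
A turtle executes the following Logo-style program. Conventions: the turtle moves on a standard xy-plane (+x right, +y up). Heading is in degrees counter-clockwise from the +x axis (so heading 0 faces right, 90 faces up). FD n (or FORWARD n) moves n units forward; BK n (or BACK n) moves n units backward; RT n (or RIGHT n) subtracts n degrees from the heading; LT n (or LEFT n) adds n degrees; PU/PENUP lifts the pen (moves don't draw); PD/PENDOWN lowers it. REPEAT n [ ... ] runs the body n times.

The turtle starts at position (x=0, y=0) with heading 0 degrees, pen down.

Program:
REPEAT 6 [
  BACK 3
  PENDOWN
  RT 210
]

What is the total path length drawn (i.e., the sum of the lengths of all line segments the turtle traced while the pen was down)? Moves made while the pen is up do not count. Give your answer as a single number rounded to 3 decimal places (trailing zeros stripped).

Executing turtle program step by step:
Start: pos=(0,0), heading=0, pen down
REPEAT 6 [
  -- iteration 1/6 --
  BK 3: (0,0) -> (-3,0) [heading=0, draw]
  PD: pen down
  RT 210: heading 0 -> 150
  -- iteration 2/6 --
  BK 3: (-3,0) -> (-0.402,-1.5) [heading=150, draw]
  PD: pen down
  RT 210: heading 150 -> 300
  -- iteration 3/6 --
  BK 3: (-0.402,-1.5) -> (-1.902,1.098) [heading=300, draw]
  PD: pen down
  RT 210: heading 300 -> 90
  -- iteration 4/6 --
  BK 3: (-1.902,1.098) -> (-1.902,-1.902) [heading=90, draw]
  PD: pen down
  RT 210: heading 90 -> 240
  -- iteration 5/6 --
  BK 3: (-1.902,-1.902) -> (-0.402,0.696) [heading=240, draw]
  PD: pen down
  RT 210: heading 240 -> 30
  -- iteration 6/6 --
  BK 3: (-0.402,0.696) -> (-3,-0.804) [heading=30, draw]
  PD: pen down
  RT 210: heading 30 -> 180
]
Final: pos=(-3,-0.804), heading=180, 6 segment(s) drawn

Segment lengths:
  seg 1: (0,0) -> (-3,0), length = 3
  seg 2: (-3,0) -> (-0.402,-1.5), length = 3
  seg 3: (-0.402,-1.5) -> (-1.902,1.098), length = 3
  seg 4: (-1.902,1.098) -> (-1.902,-1.902), length = 3
  seg 5: (-1.902,-1.902) -> (-0.402,0.696), length = 3
  seg 6: (-0.402,0.696) -> (-3,-0.804), length = 3
Total = 18

Answer: 18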